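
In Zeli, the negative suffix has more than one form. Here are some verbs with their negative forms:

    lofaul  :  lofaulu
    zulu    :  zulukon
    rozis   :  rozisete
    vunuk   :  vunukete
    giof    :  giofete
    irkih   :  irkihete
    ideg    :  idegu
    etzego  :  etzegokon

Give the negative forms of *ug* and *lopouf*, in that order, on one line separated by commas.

The pattern is voicing of the final sound: -ete when the stem ends in a voiceless consonant (*rozis*, *vunuk*, *giof*, *irkih*); -u when the stem ends in a voiced consonant (*lofaul*, *ideg*); -kon when the stem ends in a vowel (*zulu*, *etzego*).
The final sound of *ug* is /g/, which is a voiced consonant, so the suffix is -u, giving *ugu*.
The final sound of *lopouf* is /f/, which is a voiceless consonant, so the suffix is -ete, giving *lopoufete*.

ugu, lopoufete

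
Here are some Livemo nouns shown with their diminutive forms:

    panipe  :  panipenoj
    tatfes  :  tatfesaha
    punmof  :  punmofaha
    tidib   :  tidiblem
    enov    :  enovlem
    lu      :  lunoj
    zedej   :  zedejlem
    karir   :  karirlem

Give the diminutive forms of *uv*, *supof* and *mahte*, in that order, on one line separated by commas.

The suffix is conditioned by the final sound: -aha when the stem ends in a voiceless consonant (*tatfes*, *punmof*); -lem when the stem ends in a voiced consonant (*tidib*, *enov*, *zedej*, *karir*); -noj when the stem ends in a vowel (*panipe*, *lu*).
*uv*: final sound = /v/, a voiced consonant → -lem → *uvlem*.
*supof*: final sound = /f/, a voiceless consonant → -aha → *supofaha*.
Since the final sound of *mahte* is /e/ (a vowel), it takes -noj, giving *mahtenoj*.

uvlem, supofaha, mahtenoj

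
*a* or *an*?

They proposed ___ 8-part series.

an

The indefinite article is chosen by the initial *sound* of the following word, not its spelling.
The number *8* is spoken "eight", beginning with /eɪt/ — a vowel sound.
So the article is *an*: They proposed an 8-part series.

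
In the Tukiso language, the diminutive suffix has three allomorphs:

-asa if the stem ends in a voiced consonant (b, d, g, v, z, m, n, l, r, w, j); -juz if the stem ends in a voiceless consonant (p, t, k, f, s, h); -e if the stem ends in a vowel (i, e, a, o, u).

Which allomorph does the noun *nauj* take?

*nauj*: final sound = /j/, a voiced consonant → -asa.

-asa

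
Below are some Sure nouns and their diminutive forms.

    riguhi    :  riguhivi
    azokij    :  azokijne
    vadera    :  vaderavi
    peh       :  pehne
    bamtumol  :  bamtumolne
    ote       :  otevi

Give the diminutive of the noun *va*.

The suffix is conditioned by the final sound: -ne when the stem ends in a consonant (*azokij*, *peh*, *bamtumol*); -vi when the stem ends in a vowel (*riguhi*, *vadera*, *ote*).
*va* — final sound /a/ (a vowel) → -vi → *vavi*.

vavi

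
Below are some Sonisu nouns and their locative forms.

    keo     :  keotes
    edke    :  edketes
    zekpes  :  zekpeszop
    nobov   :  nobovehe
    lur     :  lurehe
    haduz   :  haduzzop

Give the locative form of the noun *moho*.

The pattern is sibilance of the final sound: -zop when the stem ends in a sibilant (*zekpes*, *haduz*); -ehe when the stem ends in a non-sibilant consonant (*nobov*, *lur*); -tes when the stem ends in a vowel (*keo*, *edke*).
The final sound of *moho* is /o/, which is a vowel, so the suffix is -tes, giving *mohotes*.

mohotes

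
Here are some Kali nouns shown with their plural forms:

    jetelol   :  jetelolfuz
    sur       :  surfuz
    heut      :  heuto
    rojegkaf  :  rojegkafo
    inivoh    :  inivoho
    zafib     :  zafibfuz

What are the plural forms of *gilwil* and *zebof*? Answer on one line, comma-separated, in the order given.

gilwilfuz, zebofo

Looking at the final consonant of each stem: -o when the stem ends in a voiceless consonant (*heut*, *rojegkaf*, *inivoh*); -fuz when the stem ends in a voiced consonant (*jetelol*, *sur*, *zafib*).
The final consonant of *gilwil* is /l/, which is voiced, so the suffix is -fuz, giving *gilwilfuz*.
Since the final consonant of *zebof* is /f/ (voiceless), it takes -o, giving *zebofo*.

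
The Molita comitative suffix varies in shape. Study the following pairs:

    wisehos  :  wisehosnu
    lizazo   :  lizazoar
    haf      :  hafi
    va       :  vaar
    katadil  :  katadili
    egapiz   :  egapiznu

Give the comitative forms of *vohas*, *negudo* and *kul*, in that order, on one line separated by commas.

The suffix is conditioned by the final sound: -nu when the stem ends in a sibilant (*wisehos*, *egapiz*); -i when the stem ends in a non-sibilant consonant (*haf*, *katadil*); -ar when the stem ends in a vowel (*lizazo*, *va*).
Since the final sound of *vohas* is /s/ (a sibilant), it takes -nu, giving *vohasnu*.
*negudo* — final sound /o/ (a vowel) → -ar → *negudoar*.
Since the final sound of *kul* is /l/ (a non-sibilant consonant), it takes -i, giving *kuli*.

vohasnu, negudoar, kuli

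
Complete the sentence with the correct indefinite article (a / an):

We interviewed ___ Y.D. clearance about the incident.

a

The indefinite article is chosen by the initial *sound* of the following word, not its spelling.
The initialism *Y.D.* is read letter by letter; the first letter, Y, is pronounced /waɪ/, which begins with a consonant sound.
So the article is *a*: We interviewed a Y.D. clearance about the incident.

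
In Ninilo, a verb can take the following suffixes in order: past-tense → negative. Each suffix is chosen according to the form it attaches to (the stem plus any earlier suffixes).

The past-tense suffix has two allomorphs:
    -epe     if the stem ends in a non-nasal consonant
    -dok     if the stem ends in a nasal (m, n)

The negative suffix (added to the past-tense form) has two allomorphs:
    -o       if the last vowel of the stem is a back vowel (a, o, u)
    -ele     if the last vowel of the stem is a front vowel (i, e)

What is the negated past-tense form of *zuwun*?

Since the final consonant of *zuwun* is /n/ (a nasal), it takes -dok, giving *zuwundok*.
Since the last vowel of the past-tense form *zuwundok* is /o/ (a back vowel), it takes -o, giving *zuwundoko*.

zuwundoko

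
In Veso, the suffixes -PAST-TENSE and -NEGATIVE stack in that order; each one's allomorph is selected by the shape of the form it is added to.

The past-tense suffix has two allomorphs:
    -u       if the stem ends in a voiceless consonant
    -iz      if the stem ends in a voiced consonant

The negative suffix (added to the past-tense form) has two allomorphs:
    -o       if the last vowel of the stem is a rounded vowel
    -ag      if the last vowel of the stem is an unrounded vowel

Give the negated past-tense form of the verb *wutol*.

wutolizag

*wutol* — final consonant /l/ (voiced) → -iz → *wutoliz*.
The past-tense form *wutoliz* — last vowel /i/ (an unrounded vowel) → -ag → *wutolizag*.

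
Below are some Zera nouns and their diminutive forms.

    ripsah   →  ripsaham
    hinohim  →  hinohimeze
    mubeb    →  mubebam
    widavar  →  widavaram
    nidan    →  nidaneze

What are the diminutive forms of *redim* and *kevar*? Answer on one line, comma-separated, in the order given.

The pattern is nasality of the final consonant: -eze when the stem ends in a nasal (*hinohim*, *nidan*); -am when the stem ends in a non-nasal consonant (*ripsah*, *mubeb*, *widavar*).
Since the final consonant of *redim* is /m/ (a nasal), it takes -eze, giving *redimeze*.
Since the final consonant of *kevar* is /r/ (non-nasal), it takes -am, giving *kevaram*.

redimeze, kevaram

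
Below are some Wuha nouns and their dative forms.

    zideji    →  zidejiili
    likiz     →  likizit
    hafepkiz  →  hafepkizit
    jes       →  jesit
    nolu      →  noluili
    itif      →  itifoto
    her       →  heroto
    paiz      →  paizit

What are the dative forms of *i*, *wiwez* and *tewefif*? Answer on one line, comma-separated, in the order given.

The suffix is conditioned by the final sound: -it when the stem ends in a sibilant (*likiz*, *hafepkiz*, *jes*, *paiz*); -oto when the stem ends in a non-sibilant consonant (*itif*, *her*); -ili when the stem ends in a vowel (*zideji*, *nolu*).
*i*: final sound = /i/, a vowel → -ili → *iili*.
*wiwez*: final sound = /z/, a sibilant → -it → *wiwezit*.
*tewefif* — final sound /f/ (a non-sibilant consonant) → -oto → *tewefifoto*.

iili, wiwezit, tewefifoto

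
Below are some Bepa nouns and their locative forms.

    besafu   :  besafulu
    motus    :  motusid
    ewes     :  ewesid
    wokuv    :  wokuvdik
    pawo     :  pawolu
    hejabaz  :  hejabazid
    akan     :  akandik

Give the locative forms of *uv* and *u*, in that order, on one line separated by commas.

uvdik, ulu

Looking at the final sound of each stem: -id when the stem ends in a sibilant (*motus*, *ewes*, *hejabaz*); -dik when the stem ends in a non-sibilant consonant (*wokuv*, *akan*); -lu when the stem ends in a vowel (*besafu*, *pawo*).
Since the final sound of *uv* is /v/ (a non-sibilant consonant), it takes -dik, giving *uvdik*.
*u*: final sound = /u/, a vowel → -lu → *ulu*.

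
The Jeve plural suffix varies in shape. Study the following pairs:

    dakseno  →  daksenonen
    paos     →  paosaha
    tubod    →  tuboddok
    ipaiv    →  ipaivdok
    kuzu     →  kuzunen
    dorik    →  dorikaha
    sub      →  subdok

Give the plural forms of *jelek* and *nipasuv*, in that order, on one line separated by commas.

jelekaha, nipasuvdok

The pattern is voicing of the final sound: -aha when the stem ends in a voiceless consonant (*paos*, *dorik*); -dok when the stem ends in a voiced consonant (*tubod*, *ipaiv*, *sub*); -nen when the stem ends in a vowel (*dakseno*, *kuzu*).
Since the final sound of *jelek* is /k/ (a voiceless consonant), it takes -aha, giving *jelekaha*.
Since the final sound of *nipasuv* is /v/ (a voiced consonant), it takes -dok, giving *nipasuvdok*.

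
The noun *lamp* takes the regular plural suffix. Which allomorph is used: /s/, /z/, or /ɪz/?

The stem *lamp* ends in a voiceless non-sibilant consonant.
The plural suffix surfaces as /ɪz/ after sibilants, /s/ after other voiceless consonants, and /z/ after other voiced sounds.
So the plural -s on *lamp* is pronounced /s/.

/s/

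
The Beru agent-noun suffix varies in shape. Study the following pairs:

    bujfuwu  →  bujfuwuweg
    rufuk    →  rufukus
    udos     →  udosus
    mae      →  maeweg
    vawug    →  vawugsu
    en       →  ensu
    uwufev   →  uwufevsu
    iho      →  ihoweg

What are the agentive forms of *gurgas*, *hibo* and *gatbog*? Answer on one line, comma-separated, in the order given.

The suffix is conditioned by the final sound: -us when the stem ends in a voiceless consonant (*rufuk*, *udos*); -su when the stem ends in a voiced consonant (*vawug*, *en*, *uwufev*); -weg when the stem ends in a vowel (*bujfuwu*, *mae*, *iho*).
*gurgas*: final sound = /s/, a voiceless consonant → -us → *gurgasus*.
Since the final sound of *hibo* is /o/ (a vowel), it takes -weg, giving *hiboweg*.
*gatbog*: final sound = /g/, a voiced consonant → -su → *gatbogsu*.

gurgasus, hiboweg, gatbogsu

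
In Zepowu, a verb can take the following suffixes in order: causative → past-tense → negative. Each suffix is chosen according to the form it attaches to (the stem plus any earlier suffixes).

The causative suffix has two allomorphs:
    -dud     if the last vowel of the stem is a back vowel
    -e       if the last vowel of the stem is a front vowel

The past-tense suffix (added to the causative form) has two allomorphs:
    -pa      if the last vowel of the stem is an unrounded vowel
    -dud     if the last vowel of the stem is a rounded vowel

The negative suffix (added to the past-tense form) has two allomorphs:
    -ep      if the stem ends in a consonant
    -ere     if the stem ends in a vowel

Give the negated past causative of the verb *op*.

opduddudep

*op*: last vowel = /o/, a back vowel → -dud → *opdud*.
The causative form *opdud*: last vowel = /u/, a rounded vowel → -dud → *opduddud*.
The past-tense form *opduddud*: final sound = /d/, a consonant → -ep → *opduddudep*.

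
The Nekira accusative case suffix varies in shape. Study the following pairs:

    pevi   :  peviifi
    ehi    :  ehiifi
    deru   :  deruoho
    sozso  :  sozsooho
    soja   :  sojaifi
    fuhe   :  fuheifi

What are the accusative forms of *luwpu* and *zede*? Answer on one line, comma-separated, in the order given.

luwpuoho, zedeifi

The pattern is rounding harmony: -oho when the last vowel of the stem is a rounded vowel (*deru*, *sozso*); -ifi when the last vowel of the stem is an unrounded vowel (*pevi*, *ehi*, *soja*, *fuhe*).
The last vowel of *luwpu* is /u/, which is a rounded vowel, so the suffix is -oho, giving *luwpuoho*.
The last vowel of *zede* is /e/, which is an unrounded vowel, so the suffix is -ifi, giving *zedeifi*.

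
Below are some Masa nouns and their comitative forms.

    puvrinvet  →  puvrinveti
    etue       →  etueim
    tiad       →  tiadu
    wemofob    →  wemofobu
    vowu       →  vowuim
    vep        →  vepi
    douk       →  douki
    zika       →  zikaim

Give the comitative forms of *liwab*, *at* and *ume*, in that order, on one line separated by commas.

liwabu, ati, umeim

The suffix is conditioned by the final sound: -i when the stem ends in a voiceless consonant (*puvrinvet*, *vep*, *douk*); -u when the stem ends in a voiced consonant (*tiad*, *wemofob*); -im when the stem ends in a vowel (*etue*, *vowu*, *zika*).
*liwab*: final sound = /b/, a voiced consonant → -u → *liwabu*.
*at*: final sound = /t/, a voiceless consonant → -i → *ati*.
The final sound of *ume* is /e/, which is a vowel, so the suffix is -im, giving *umeim*.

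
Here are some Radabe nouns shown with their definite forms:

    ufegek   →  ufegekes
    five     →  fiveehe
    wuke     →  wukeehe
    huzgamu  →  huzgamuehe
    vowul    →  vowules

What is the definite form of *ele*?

eleehe

The suffix is conditioned by the final sound: -es when the stem ends in a consonant (*ufegek*, *vowul*); -ehe when the stem ends in a vowel (*five*, *wuke*, *huzgamu*).
*ele* — final sound /e/ (a vowel) → -ehe → *eleehe*.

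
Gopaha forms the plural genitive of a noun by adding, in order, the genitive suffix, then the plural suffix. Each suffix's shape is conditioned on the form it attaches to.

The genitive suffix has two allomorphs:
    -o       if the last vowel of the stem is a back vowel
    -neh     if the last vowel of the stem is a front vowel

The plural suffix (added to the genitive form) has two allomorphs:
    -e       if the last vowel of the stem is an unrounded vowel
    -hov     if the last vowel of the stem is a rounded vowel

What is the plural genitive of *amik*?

amiknehe

*amik*: last vowel = /i/, a front vowel → -neh → *amikneh*.
Since the last vowel of the genitive form *amikneh* is /e/ (an unrounded vowel), it takes -e, giving *amiknehe*.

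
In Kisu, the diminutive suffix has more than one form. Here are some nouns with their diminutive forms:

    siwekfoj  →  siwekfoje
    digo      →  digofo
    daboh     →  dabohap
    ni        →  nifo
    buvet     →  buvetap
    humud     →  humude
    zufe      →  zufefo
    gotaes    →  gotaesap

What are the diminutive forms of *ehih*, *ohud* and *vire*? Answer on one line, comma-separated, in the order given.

ehihap, ohude, virefo

The alternation tracks the final sound of the stem — -ap when the stem ends in a voiceless consonant (*daboh*, *buvet*, *gotaes*); -e when the stem ends in a voiced consonant (*siwekfoj*, *humud*); -fo when the stem ends in a vowel (*digo*, *ni*, *zufe*).
*ehih*: final sound = /h/, a voiceless consonant → -ap → *ehihap*.
The final sound of *ohud* is /d/, which is a voiced consonant, so the suffix is -e, giving *ohude*.
*vire* — final sound /e/ (a vowel) → -fo → *virefo*.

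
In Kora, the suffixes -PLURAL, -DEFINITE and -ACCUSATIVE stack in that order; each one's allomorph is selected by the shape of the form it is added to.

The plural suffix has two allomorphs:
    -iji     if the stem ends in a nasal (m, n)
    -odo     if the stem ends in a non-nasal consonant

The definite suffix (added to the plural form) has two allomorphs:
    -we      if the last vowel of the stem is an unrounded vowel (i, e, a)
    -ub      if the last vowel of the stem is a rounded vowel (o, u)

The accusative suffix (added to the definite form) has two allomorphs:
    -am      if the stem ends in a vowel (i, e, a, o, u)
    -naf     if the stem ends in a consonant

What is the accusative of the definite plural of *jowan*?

jowanijiweam

*jowan*: final consonant = /n/, a nasal → -iji → *jowaniji*.
The plural form *jowaniji*: last vowel = /i/, an unrounded vowel → -we → *jowanijiwe*.
The definite form *jowanijiwe* — final sound /e/ (a vowel) → -am → *jowanijiweam*.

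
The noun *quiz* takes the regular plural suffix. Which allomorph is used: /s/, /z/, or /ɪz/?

The stem *quiz* ends in a sibilant (/s, z, ʃ, ʒ, tʃ, dʒ/).
The plural suffix surfaces as /ɪz/ after sibilants, /s/ after other voiceless consonants, and /z/ after other voiced sounds.
So the plural -s on *quiz* is pronounced /ɪz/.

/ɪz/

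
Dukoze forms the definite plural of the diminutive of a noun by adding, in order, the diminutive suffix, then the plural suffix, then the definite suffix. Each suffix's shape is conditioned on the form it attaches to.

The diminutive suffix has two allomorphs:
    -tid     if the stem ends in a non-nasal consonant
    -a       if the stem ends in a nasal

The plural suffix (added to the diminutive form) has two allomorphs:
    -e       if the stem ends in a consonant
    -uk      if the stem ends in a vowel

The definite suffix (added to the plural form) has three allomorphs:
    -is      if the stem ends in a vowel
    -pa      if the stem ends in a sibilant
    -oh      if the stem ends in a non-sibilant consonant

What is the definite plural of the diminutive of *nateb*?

*nateb* — final consonant /b/ (non-nasal) → -tid → *natebtid*.
The diminutive form *natebtid* — final sound /d/ (a consonant) → -e → *natebtide*.
Since the final sound of the plural form *natebtide* is /e/ (a vowel), it takes -is, giving *natebtideis*.

natebtideis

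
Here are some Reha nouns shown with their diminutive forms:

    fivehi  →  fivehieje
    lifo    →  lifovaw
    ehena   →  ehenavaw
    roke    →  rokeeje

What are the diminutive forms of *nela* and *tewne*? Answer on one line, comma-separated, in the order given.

Looking at the last vowel of each stem: -eje when the last vowel of the stem is a front vowel (*fivehi*, *roke*); -vaw when the last vowel of the stem is a back vowel (*lifo*, *ehena*).
Since the last vowel of *nela* is /a/ (a back vowel), it takes -vaw, giving *nelavaw*.
*tewne*: last vowel = /e/, a front vowel → -eje → *tewneeje*.

nelavaw, tewneeje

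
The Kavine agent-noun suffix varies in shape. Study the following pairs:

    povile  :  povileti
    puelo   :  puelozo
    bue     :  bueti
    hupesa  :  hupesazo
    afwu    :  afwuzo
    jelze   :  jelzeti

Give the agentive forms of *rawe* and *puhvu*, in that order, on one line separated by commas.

Looking at the last vowel of each stem: -ti when the last vowel of the stem is a front vowel (*povile*, *bue*, *jelze*); -zo when the last vowel of the stem is a back vowel (*puelo*, *hupesa*, *afwu*).
*rawe* — last vowel /e/ (a front vowel) → -ti → *raweti*.
*puhvu* — last vowel /u/ (a back vowel) → -zo → *puhvuzo*.

raweti, puhvuzo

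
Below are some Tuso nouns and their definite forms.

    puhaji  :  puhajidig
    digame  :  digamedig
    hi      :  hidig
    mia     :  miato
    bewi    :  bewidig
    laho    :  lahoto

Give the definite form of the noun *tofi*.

tofidig

Looking at the last vowel of each stem: -dig when the last vowel of the stem is a front vowel (*puhaji*, *digame*, *hi*, *bewi*); -to when the last vowel of the stem is a back vowel (*mia*, *laho*).
The last vowel of *tofi* is /i/, which is a front vowel, so the suffix is -dig, giving *tofidig*.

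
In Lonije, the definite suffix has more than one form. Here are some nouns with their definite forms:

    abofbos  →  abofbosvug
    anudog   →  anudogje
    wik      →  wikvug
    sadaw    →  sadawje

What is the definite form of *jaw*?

jawje

The alternation tracks the final consonant of the stem — -vug when the stem ends in a voiceless consonant (*abofbos*, *wik*); -je when the stem ends in a voiced consonant (*anudog*, *sadaw*).
*jaw*: final consonant = /w/, voiced → -je → *jawje*.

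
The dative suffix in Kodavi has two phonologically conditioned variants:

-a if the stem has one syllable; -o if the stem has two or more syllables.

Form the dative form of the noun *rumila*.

*rumila* (3 syllables) → -o → *rumilao*.

rumilao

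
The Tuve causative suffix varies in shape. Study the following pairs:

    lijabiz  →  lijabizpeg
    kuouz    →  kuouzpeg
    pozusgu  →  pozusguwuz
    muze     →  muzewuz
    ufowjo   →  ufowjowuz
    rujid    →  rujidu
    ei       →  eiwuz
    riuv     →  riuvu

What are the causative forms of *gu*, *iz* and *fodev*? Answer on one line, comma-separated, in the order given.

Looking at the final sound of each stem: -peg when the stem ends in a sibilant (*lijabiz*, *kuouz*); -u when the stem ends in a non-sibilant consonant (*rujid*, *riuv*); -wuz when the stem ends in a vowel (*pozusgu*, *muze*, *ufowjo*, *ei*).
Since the final sound of *gu* is /u/ (a vowel), it takes -wuz, giving *guwuz*.
*iz* — final sound /z/ (a sibilant) → -peg → *izpeg*.
*fodev*: final sound = /v/, a non-sibilant consonant → -u → *fodevu*.

guwuz, izpeg, fodevu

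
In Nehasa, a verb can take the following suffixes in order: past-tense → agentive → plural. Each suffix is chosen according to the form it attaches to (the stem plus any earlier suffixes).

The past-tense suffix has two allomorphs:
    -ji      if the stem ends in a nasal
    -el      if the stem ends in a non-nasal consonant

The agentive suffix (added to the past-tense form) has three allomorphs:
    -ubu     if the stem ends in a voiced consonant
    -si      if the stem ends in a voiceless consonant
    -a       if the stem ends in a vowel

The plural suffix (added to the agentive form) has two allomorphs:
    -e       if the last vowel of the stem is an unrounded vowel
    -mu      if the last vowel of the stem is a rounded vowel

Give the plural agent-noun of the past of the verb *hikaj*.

*hikaj* — final consonant /j/ (non-nasal) → -el → *hikajel*.
Since the final sound of the past-tense form *hikajel* is /l/ (a voiced consonant), it takes -ubu, giving *hikajelubu*.
The last vowel of the agentive form *hikajelubu* is /u/, which is a rounded vowel, so the plural suffix is -mu, giving *hikajelubumu*.

hikajelubumu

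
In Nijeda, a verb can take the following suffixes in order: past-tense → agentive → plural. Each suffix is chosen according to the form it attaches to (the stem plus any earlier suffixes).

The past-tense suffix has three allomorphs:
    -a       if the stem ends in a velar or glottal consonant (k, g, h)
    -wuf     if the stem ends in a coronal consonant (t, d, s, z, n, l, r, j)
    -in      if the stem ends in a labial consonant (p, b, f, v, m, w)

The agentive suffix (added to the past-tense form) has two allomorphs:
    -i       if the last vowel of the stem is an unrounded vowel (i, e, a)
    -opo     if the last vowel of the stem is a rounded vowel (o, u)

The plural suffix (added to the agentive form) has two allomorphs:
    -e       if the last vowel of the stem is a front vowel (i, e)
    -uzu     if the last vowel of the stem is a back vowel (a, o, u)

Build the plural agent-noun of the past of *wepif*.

wepifinie

*wepif*: final consonant = /f/, labial → -in → *wepifin*.
The past-tense form *wepifin*: last vowel = /i/, an unrounded vowel → -i → *wepifini*.
Since the last vowel of the agentive form *wepifini* is /i/ (a front vowel), it takes -e, giving *wepifinie*.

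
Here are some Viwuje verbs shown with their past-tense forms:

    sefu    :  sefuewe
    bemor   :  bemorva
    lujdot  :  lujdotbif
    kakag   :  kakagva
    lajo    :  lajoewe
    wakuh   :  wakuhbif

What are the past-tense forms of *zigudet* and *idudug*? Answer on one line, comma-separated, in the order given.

zigudetbif, idudugva

The suffix is conditioned by the final sound: -bif when the stem ends in a voiceless consonant (*lujdot*, *wakuh*); -va when the stem ends in a voiced consonant (*bemor*, *kakag*); -ewe when the stem ends in a vowel (*sefu*, *lajo*).
Since the final sound of *zigudet* is /t/ (a voiceless consonant), it takes -bif, giving *zigudetbif*.
*idudug* — final sound /g/ (a voiced consonant) → -va → *idudugva*.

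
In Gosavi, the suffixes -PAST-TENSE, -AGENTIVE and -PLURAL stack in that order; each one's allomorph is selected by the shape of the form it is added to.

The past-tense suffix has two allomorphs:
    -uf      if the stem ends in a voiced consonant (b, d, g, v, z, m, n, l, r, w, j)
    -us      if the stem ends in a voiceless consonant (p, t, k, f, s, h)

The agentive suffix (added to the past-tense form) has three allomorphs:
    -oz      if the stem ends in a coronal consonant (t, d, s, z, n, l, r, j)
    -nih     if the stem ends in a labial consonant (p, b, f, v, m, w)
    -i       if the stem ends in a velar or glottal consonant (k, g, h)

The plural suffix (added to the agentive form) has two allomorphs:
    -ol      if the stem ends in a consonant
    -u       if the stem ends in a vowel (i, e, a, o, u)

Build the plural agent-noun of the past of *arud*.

Since the final consonant of *arud* is /d/ (voiced), it takes -uf, giving *aruduf*.
The final consonant of the past-tense form *aruduf* is /f/, which is labial, so the agentive suffix is -nih, giving *arudufnih*.
The agentive form *arudufnih* — final sound /h/ (a consonant) → -ol → *arudufnihol*.

arudufnihol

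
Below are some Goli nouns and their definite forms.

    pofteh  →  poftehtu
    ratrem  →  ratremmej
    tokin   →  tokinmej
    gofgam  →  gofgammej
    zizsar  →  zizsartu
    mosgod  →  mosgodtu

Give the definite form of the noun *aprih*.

The alternation tracks the final consonant of the stem — -mej when the stem ends in a nasal (*ratrem*, *tokin*, *gofgam*); -tu when the stem ends in a non-nasal consonant (*pofteh*, *zizsar*, *mosgod*).
*aprih* — final consonant /h/ (non-nasal) → -tu → *aprihtu*.

aprihtu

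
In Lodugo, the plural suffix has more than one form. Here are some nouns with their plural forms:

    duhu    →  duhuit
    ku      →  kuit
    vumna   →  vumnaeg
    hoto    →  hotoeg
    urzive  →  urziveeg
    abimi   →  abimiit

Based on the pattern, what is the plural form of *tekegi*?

tekegiit

Looking at the last vowel of each stem: -it when the last vowel of the stem is a high vowel (*duhu*, *ku*, *abimi*); -eg when the last vowel of the stem is a non-high vowel (*vumna*, *hoto*, *urzive*).
Since the last vowel of *tekegi* is /i/ (a high vowel), it takes -it, giving *tekegiit*.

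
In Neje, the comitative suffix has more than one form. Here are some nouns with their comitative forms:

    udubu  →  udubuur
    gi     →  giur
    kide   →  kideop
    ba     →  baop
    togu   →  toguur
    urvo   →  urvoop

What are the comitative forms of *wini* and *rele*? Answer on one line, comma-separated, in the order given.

The suffix is conditioned by the last vowel: -ur when the last vowel of the stem is a high vowel (*udubu*, *gi*, *togu*); -op when the last vowel of the stem is a non-high vowel (*kide*, *ba*, *urvo*).
*wini*: last vowel = /i/, a high vowel → -ur → *winiur*.
*rele* — last vowel /e/ (a non-high vowel) → -op → *releop*.

winiur, releop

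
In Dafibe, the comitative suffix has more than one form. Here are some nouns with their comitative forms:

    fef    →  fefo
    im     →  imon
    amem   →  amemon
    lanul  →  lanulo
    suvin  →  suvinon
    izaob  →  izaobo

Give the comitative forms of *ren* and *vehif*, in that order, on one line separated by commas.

The pattern is nasality of the final consonant: -on when the stem ends in a nasal (*im*, *amem*, *suvin*); -o when the stem ends in a non-nasal consonant (*fef*, *lanul*, *izaob*).
The final consonant of *ren* is /n/, which is a nasal, so the suffix is -on, giving *renon*.
*vehif* — final consonant /f/ (non-nasal) → -o → *vehifo*.

renon, vehifo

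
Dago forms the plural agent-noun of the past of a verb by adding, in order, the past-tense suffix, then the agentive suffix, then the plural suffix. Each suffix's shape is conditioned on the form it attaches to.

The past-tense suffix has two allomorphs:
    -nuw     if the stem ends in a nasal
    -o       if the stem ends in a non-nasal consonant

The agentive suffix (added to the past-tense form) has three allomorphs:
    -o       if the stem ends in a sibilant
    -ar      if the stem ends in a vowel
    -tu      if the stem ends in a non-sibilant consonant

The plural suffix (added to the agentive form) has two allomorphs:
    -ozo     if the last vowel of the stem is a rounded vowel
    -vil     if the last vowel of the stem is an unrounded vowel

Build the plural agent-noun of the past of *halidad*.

halidadoarvil

*halidad*: final consonant = /d/, non-nasal → -o → *halidado*.
The past-tense form *halidado*: final sound = /o/, a vowel → -ar → *halidadoar*.
Since the last vowel of the agentive form *halidadoar* is /a/ (an unrounded vowel), it takes -vil, giving *halidadoarvil*.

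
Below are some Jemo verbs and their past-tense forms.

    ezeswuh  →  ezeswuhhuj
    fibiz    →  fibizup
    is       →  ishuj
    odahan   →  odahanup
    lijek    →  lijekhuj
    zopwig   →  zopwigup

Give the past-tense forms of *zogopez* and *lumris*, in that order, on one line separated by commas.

The suffix is conditioned by the final consonant: -huj when the stem ends in a voiceless consonant (*ezeswuh*, *is*, *lijek*); -up when the stem ends in a voiced consonant (*fibiz*, *odahan*, *zopwig*).
*zogopez* — final consonant /z/ (voiced) → -up → *zogopezup*.
The final consonant of *lumris* is /s/, which is voiceless, so the suffix is -huj, giving *lumrishuj*.

zogopezup, lumrishuj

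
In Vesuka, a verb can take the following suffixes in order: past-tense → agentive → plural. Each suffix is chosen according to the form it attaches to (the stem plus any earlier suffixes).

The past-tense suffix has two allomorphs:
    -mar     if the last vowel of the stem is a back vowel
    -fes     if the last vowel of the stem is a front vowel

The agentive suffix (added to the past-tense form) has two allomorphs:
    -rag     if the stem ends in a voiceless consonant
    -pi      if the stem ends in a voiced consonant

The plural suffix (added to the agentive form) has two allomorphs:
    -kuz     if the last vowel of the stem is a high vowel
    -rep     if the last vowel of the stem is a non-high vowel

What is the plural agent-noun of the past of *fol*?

*fol*: last vowel = /o/, a back vowel → -mar → *folmar*.
The past-tense form *folmar*: final consonant = /r/, voiced → -pi → *folmarpi*.
The last vowel of the agentive form *folmarpi* is /i/, which is a high vowel, so the plural suffix is -kuz, giving *folmarpikuz*.

folmarpikuz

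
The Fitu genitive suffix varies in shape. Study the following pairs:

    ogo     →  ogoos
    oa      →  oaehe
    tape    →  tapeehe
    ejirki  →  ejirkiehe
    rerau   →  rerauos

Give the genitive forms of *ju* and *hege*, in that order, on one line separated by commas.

The pattern is rounding harmony: -os when the last vowel of the stem is a rounded vowel (*ogo*, *rerau*); -ehe when the last vowel of the stem is an unrounded vowel (*oa*, *tape*, *ejirki*).
*ju* — last vowel /u/ (a rounded vowel) → -os → *juos*.
*hege* — last vowel /e/ (an unrounded vowel) → -ehe → *hegeehe*.

juos, hegeehe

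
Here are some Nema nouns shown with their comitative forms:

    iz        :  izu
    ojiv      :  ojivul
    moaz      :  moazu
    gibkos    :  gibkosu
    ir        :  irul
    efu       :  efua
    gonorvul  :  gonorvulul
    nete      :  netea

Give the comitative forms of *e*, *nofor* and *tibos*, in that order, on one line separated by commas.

ea, noforul, tibosu

The suffix is conditioned by the final sound: -u when the stem ends in a sibilant (*iz*, *moaz*, *gibkos*); -ul when the stem ends in a non-sibilant consonant (*ojiv*, *ir*, *gonorvul*); -a when the stem ends in a vowel (*efu*, *nete*).
*e*: final sound = /e/, a vowel → -a → *ea*.
Since the final sound of *nofor* is /r/ (a non-sibilant consonant), it takes -ul, giving *noforul*.
*tibos*: final sound = /s/, a sibilant → -u → *tibosu*.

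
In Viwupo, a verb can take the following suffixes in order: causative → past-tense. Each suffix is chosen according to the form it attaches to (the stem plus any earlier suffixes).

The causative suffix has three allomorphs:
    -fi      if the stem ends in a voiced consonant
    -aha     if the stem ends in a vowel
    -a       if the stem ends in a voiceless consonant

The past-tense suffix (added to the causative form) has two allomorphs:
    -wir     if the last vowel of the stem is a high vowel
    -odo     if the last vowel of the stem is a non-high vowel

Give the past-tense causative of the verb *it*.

itaodo

Since the final sound of *it* is /t/ (a voiceless consonant), it takes -a, giving *ita*.
The causative form *ita*: last vowel = /a/, a non-high vowel → -odo → *itaodo*.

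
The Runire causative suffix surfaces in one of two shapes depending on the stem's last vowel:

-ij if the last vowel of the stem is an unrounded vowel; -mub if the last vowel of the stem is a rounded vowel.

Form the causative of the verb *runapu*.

*runapu*: last vowel = /u/, a rounded vowel → -mub → *runapumub*.

runapumub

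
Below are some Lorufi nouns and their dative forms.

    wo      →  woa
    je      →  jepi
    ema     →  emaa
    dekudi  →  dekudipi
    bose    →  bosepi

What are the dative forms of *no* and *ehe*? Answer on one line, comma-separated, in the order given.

noa, ehepi

The alternation tracks the last vowel of the stem — -pi when the last vowel of the stem is a front vowel (*je*, *dekudi*, *bose*); -a when the last vowel of the stem is a back vowel (*wo*, *ema*).
*no*: last vowel = /o/, a back vowel → -a → *noa*.
Since the last vowel of *ehe* is /e/ (a front vowel), it takes -pi, giving *ehepi*.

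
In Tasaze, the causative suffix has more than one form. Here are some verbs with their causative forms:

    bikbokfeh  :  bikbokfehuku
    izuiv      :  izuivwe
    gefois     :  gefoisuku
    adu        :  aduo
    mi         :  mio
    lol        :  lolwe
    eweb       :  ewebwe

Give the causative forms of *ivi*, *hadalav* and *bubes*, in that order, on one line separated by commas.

ivio, hadalavwe, bubesuku

The pattern is voicing of the final sound: -uku when the stem ends in a voiceless consonant (*bikbokfeh*, *gefois*); -we when the stem ends in a voiced consonant (*izuiv*, *lol*, *eweb*); -o when the stem ends in a vowel (*adu*, *mi*).
*ivi* — final sound /i/ (a vowel) → -o → *ivio*.
Since the final sound of *hadalav* is /v/ (a voiced consonant), it takes -we, giving *hadalavwe*.
Since the final sound of *bubes* is /s/ (a voiceless consonant), it takes -uku, giving *bubesuku*.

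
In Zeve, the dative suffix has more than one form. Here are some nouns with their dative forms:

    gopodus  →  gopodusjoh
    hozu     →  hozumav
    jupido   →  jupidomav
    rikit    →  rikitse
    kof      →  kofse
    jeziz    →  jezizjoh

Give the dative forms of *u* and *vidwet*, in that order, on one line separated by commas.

umav, vidwetse

The pattern is sibilance of the final sound: -joh when the stem ends in a sibilant (*gopodus*, *jeziz*); -se when the stem ends in a non-sibilant consonant (*rikit*, *kof*); -mav when the stem ends in a vowel (*hozu*, *jupido*).
The final sound of *u* is /u/, which is a vowel, so the suffix is -mav, giving *umav*.
*vidwet*: final sound = /t/, a non-sibilant consonant → -se → *vidwetse*.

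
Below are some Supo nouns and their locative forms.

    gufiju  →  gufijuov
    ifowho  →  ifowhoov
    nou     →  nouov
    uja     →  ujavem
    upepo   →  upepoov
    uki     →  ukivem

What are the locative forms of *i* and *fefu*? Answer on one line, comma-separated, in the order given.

Looking at the last vowel of each stem: -ov when the last vowel of the stem is a rounded vowel (*gufiju*, *ifowho*, *nou*, *upepo*); -vem when the last vowel of the stem is an unrounded vowel (*uja*, *uki*).
The last vowel of *i* is /i/, which is an unrounded vowel, so the suffix is -vem, giving *ivem*.
*fefu* — last vowel /u/ (a rounded vowel) → -ov → *fefuov*.

ivem, fefuov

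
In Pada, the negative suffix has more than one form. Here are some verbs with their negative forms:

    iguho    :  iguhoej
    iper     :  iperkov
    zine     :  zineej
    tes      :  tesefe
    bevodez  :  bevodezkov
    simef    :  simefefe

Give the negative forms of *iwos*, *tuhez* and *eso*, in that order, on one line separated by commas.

iwosefe, tuhezkov, esoej

The pattern is voicing of the final sound: -efe when the stem ends in a voiceless consonant (*tes*, *simef*); -kov when the stem ends in a voiced consonant (*iper*, *bevodez*); -ej when the stem ends in a vowel (*iguho*, *zine*).
The final sound of *iwos* is /s/, which is a voiceless consonant, so the suffix is -efe, giving *iwosefe*.
Since the final sound of *tuhez* is /z/ (a voiced consonant), it takes -kov, giving *tuhezkov*.
Since the final sound of *eso* is /o/ (a vowel), it takes -ej, giving *esoej*.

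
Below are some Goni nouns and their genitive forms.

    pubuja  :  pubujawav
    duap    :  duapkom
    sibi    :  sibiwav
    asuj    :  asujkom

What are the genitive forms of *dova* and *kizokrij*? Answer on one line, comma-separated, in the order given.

The suffix is conditioned by the final sound: -kom when the stem ends in a consonant (*duap*, *asuj*); -wav when the stem ends in a vowel (*pubuja*, *sibi*).
*dova* — final sound /a/ (a vowel) → -wav → *dovawav*.
Since the final sound of *kizokrij* is /j/ (a consonant), it takes -kom, giving *kizokrijkom*.

dovawav, kizokrijkom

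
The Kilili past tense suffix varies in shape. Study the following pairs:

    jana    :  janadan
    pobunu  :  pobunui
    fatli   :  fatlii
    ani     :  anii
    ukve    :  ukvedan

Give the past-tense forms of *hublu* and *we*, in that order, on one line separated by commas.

hublui, wedan

The alternation tracks the last vowel of the stem — -i when the last vowel of the stem is a high vowel (*pobunu*, *fatli*, *ani*); -dan when the last vowel of the stem is a non-high vowel (*jana*, *ukve*).
The last vowel of *hublu* is /u/, which is a high vowel, so the suffix is -i, giving *hublui*.
The last vowel of *we* is /e/, which is a non-high vowel, so the suffix is -dan, giving *wedan*.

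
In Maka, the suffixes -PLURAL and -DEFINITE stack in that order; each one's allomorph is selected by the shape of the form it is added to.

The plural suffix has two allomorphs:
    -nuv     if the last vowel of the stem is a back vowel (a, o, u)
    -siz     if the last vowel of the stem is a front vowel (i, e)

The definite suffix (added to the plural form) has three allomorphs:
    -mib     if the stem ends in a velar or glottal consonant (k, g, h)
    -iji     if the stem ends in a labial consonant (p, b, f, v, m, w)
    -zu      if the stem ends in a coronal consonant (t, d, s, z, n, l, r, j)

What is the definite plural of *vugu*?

vugunuviji

The last vowel of *vugu* is /u/, which is a back vowel, so the plural suffix is -nuv, giving *vugunuv*.
Since the final consonant of the plural form *vugunuv* is /v/ (labial), it takes -iji, giving *vugunuviji*.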